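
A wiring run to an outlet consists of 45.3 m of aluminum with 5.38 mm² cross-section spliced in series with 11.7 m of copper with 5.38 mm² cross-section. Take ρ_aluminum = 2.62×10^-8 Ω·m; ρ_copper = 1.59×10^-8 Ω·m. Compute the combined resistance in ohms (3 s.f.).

0.255 Ω

Segment 1: A = 5.38 mm² = 5.380e-06 m²
R₁ = ρL/A = (2.62×10^-8)(45.3)/(5.380e-06) = 0.2206 Ω
R₂ = (1.59×10^-8)(11.7)/(5.380e-06) = 0.03458 Ω
R = R₁ + R₂ = 0.255 Ω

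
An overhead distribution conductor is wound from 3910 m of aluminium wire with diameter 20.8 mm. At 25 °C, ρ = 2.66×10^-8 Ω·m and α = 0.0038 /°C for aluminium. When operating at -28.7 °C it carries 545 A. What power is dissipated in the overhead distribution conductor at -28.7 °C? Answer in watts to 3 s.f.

72400 W

A = π(d/2)² = π(1.0400e-02 m)² = 3.398e-04 m²
R₍25₎ = ρL/A = (2.66×10^-8)(3910)/(3.398e-04) = 0.3061 Ω
R₍-28.7₎ = R₍25₎(1 + αΔT) = 0.3061 × (1 + 0.0038×-53.7) = 0.2436 Ω
P = I²R = (545)² × 0.2436 = 72400 W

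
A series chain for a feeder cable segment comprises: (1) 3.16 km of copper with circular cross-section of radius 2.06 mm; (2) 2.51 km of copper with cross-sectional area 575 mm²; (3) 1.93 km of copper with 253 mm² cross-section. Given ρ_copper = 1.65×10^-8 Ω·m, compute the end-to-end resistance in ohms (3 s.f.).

Seg 1: A = πr² = π(2.0600e-03 m)² = 1.333e-05 m²
R_1 = (1.65×10^-8)(3160)/(1.333e-05) = 3.911 Ω
Seg 2: A = 575 mm² = 5.750e-04 m²
R_2 = (1.65×10^-8)(2510)/(5.750e-04) = 0.07203 Ω
Seg 3: A = 253 mm² = 2.530e-04 m²
R_3 = (1.65×10^-8)(1930)/(2.530e-04) = 0.1259 Ω
R_total = R_1 + R_2 + R_3 = 4.11 Ω

4.11 Ω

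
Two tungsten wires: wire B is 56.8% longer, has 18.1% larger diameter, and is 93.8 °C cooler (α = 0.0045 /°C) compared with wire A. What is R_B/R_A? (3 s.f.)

R ∝ ρL/d² with ρ ∝ (1+αΔT), so R_B/R_A = (1 + 56.8/100) × (1 + 18.1/100)⁻² × (1 − 0.0045×93.8)
= 1.568 × 0.717 × 0.5779 = 0.650

0.650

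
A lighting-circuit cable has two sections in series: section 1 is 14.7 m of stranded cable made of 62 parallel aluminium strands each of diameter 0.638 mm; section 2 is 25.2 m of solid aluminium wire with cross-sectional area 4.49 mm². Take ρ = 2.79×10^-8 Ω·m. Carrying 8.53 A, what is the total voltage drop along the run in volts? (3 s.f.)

1.51 V

Section 1: A_strand = π(3.1900e-04)² = 3.197e-07 m²; R₁ = ρL/(N·A_s) = (2.79×10^-8)(14.7)/(62×3.197e-07) = 0.02069 Ω
Section 2: A = 4.49 mm² = 4.490e-06 m²
R₂ = (2.79×10^-8)(25.2)/(4.490e-06) = 0.1566 Ω
R = R₁ + R₂ = 0.1773 Ω
V = IR = 8.53 × 0.1773 = 1.51 V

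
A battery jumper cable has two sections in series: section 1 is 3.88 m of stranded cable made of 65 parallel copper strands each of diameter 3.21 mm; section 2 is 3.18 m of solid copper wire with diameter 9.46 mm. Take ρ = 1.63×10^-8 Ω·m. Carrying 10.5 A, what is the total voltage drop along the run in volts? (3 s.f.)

0.00901 V

Section 1: A_strand = π(1.6050e-03)² = 8.093e-06 m²; R₁ = ρL/(N·A_s) = (1.63×10^-8)(3.88)/(65×8.093e-06) = 1.202×10^-4 Ω
Section 2: A = π(d/2)² = π(4.7300e-03 m)² = 7.029e-05 m²
R₂ = (1.63×10^-8)(3.18)/(7.029e-05) = 7.375×10^-4 Ω
R = R₁ + R₂ = 8.577×10^-4 Ω
V = IR = 10.5 × 8.577×10^-4 = 0.00901 V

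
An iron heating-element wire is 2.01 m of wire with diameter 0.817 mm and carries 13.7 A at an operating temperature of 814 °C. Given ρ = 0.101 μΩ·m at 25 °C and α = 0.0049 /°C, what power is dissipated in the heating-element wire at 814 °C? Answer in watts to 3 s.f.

ρ = 0.101 μΩ·m = 1.01×10^-7 Ω·m
A = π(d/2)² = π(4.0850e-04 m)² = 5.242e-07 m²
R₍25₎ = ρL/A = (1.01×10^-7)(2.01)/(5.242e-07) = 0.3872 Ω
R₍814₎ = R₍25₎(1 + αΔT) = 0.3872 × (1 + 0.0049×789) = 1.884 Ω
P = I²R = (13.7)² × 1.884 = 354 W

354 W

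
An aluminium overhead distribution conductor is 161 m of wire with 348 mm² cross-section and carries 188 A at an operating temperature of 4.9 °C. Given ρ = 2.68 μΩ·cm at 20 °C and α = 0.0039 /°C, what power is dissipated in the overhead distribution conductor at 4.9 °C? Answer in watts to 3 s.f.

412 W

ρ = 2.68 μΩ·cm = 2.68×10^-8 Ω·m
A = 348 mm² = 3.480e-04 m²
R₍20₎ = ρL/A = (2.68×10^-8)(161)/(3.480e-04) = 0.0124 Ω
R₍4.9₎ = R₍20₎(1 + αΔT) = 0.0124 × (1 + 0.0039×-15.1) = 0.01167 Ω
P = I²R = (188)² × 0.01167 = 412 W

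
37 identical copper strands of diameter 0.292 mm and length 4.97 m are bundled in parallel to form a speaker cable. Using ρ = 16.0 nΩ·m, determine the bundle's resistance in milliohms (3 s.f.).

ρ = 16.0 nΩ·m = 1.60×10^-8 Ω·m
A_strand = π(1.4600e-04 m)² = 6.697e-08 m²
R_strand = ρL/A = (1.60×10^-8)(4.97)/(6.697e-08) = 1.187 Ω
R_total = R_strand/N = 1.187/37 = 32.1 mΩ

32.1 mΩ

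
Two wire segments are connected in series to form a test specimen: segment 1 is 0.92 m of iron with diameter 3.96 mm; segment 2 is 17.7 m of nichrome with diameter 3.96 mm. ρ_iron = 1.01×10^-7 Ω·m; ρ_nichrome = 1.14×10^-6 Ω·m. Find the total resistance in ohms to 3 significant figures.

Segment 1: A = π(d/2)² = π(1.9800e-03 m)² = 1.232e-05 m²
R₁ = ρL/A = (1.01×10^-7)(0.92)/(1.232e-05) = 0.007544 Ω
R₂ = (1.14×10^-6)(17.7)/(1.232e-05) = 1.638 Ω
R = R₁ + R₂ = 1.65 Ω

1.65 Ω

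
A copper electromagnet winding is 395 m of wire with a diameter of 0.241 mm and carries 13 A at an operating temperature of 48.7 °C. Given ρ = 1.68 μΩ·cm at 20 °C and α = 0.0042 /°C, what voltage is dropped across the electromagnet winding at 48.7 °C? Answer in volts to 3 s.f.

2120 V

ρ = 1.68 μΩ·cm = 1.68×10^-8 Ω·m
A = π(d/2)² = π(1.2050e-04 m)² = 4.562e-08 m²
R₍20₎ = ρL/A = (1.68×10^-8)(395)/(4.562e-08) = 145.5 Ω
R₍48.7₎ = R₍20₎(1 + αΔT) = 145.5 × (1 + 0.0042×28.7) = 163 Ω
V = IR = 13 × 163 = 2120 V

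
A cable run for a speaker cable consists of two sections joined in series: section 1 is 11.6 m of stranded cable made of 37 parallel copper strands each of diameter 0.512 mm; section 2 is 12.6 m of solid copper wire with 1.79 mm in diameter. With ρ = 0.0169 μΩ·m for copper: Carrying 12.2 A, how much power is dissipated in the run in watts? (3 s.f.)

16.4 W

ρ = 0.0169 μΩ·m = 1.69×10^-8 Ω·m
Section 1: A_strand = π(2.5600e-04)² = 2.059e-07 m²; R₁ = ρL/(N·A_s) = (1.69×10^-8)(11.6)/(37×2.059e-07) = 0.02573 Ω
Section 2: A = π(d/2)² = π(8.9500e-04 m)² = 2.516e-06 m²
R₂ = (1.69×10^-8)(12.6)/(2.516e-06) = 0.08462 Ω
R = R₁ + R₂ = 0.1104 Ω
P = I²R = (12.2)² × 0.1104 = 16.4 W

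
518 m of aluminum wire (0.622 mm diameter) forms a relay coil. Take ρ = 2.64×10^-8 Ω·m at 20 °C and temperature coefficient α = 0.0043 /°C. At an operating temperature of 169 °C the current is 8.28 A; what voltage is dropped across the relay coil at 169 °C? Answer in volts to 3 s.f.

611 V

A = π(d/2)² = π(3.1100e-04 m)² = 3.039e-07 m²
R₍20₎ = ρL/A = (2.64×10^-8)(518)/(3.039e-07) = 45.01 Ω
R₍169₎ = R₍20₎(1 + αΔT) = 45.01 × (1 + 0.0043×149) = 73.84 Ω
V = IR = 8.28 × 73.84 = 611 V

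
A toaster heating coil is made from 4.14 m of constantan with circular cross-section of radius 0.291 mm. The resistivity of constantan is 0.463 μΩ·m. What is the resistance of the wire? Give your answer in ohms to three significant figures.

ρ = 0.463 μΩ·m = 4.63×10^-7 Ω·m
A = πr² = π(2.9100e-04 m)² = 2.660e-07 m²
R = ρL/A = (4.63×10^-7)(4.14 m)/(2.660e-07 m²) = 7.21 Ω

7.21 Ω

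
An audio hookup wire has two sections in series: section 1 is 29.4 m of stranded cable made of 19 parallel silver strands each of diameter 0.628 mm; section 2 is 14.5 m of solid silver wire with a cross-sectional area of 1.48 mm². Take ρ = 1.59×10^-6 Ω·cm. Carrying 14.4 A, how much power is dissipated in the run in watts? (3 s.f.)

48.8 W

ρ = 1.59×10^-6 Ω·cm = 1.59×10^-8 Ω·m
Section 1: A_strand = π(3.1400e-04)² = 3.097e-07 m²; R₁ = ρL/(N·A_s) = (1.59×10^-8)(29.4)/(19×3.097e-07) = 0.07943 Ω
Section 2: A = 1.48 mm² = 1.480e-06 m²
R₂ = (1.59×10^-8)(14.5)/(1.480e-06) = 0.1558 Ω
R = R₁ + R₂ = 0.2352 Ω
P = I²R = (14.4)² × 0.2352 = 48.8 W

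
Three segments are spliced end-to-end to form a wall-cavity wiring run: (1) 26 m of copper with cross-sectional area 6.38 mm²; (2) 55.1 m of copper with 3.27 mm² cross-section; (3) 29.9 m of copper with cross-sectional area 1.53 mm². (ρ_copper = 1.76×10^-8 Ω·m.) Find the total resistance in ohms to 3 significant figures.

Seg 1: A = 6.38 mm² = 6.380e-06 m²
R_1 = (1.76×10^-8)(26)/(6.380e-06) = 0.07172 Ω
Seg 2: A = 3.27 mm² = 3.270e-06 m²
R_2 = (1.76×10^-8)(55.1)/(3.270e-06) = 0.2966 Ω
Seg 3: A = 1.53 mm² = 1.530e-06 m²
R_3 = (1.76×10^-8)(29.9)/(1.530e-06) = 0.3439 Ω
R_total = R_1 + R_2 + R_3 = 0.712 Ω

0.712 Ω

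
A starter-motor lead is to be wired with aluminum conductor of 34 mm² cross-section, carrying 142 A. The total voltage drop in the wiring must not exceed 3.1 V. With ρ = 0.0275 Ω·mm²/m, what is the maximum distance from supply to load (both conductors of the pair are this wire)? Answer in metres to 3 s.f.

13.5 m

ρ = 0.0275 Ω·mm²/m = 2.75×10^-8 Ω·m
A = 34 mm² = 3.400e-05 m²
L_max = V_max·A/(2·ρI) = (3.1)(3.400e-05)/(2×2.75×10^-8×142) = 13.5 m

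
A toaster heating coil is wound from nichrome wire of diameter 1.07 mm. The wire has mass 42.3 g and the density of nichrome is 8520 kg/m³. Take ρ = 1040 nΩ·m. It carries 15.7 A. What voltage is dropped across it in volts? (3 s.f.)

ρ = 1040 nΩ·m = 1.04×10^-6 Ω·m
A = π(d/2)² = π(5.3500e-04 m)² = 8.9920e-07 m²
L = m/(density·A) = 0.0423/(8520×8.9920e-07) = 5.521 m
R = ρL/A = (1.04×10^-6)(5.521)/(8.9920e-07) = 6.386 Ω
V = IR = 15.7 × 6.386 = 100 V

100 V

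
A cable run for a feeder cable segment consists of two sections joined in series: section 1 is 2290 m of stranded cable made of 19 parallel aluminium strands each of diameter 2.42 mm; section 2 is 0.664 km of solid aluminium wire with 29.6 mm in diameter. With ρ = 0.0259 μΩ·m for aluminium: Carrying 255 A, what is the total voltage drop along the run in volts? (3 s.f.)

179 V

ρ = 0.0259 μΩ·m = 2.59×10^-8 Ω·m
Section 1: A_strand = π(1.2100e-03)² = 4.600e-06 m²; R₁ = ρL/(N·A_s) = (2.59×10^-8)(2290)/(19×4.600e-06) = 0.6787 Ω
Section 2: A = π(d/2)² = π(1.4800e-02 m)² = 6.881e-04 m²
R₂ = (2.59×10^-8)(664)/(6.881e-04) = 0.02499 Ω
R = R₁ + R₂ = 0.7037 Ω
V = IR = 255 × 0.7037 = 179 V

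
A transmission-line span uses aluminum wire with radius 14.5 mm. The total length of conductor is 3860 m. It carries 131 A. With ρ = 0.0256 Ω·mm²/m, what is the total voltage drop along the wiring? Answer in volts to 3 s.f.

19.6 V

ρ = 0.0256 Ω·mm²/m = 2.56×10^-8 Ω·m
A = πr² = π(1.4500e-02 m)² = 6.605e-04 m²
R = ρL/A = (2.56×10^-8)(3860)/(6.605e-04) = 0.1496 Ω
V = IR = 131 × 0.1496 = 19.6 V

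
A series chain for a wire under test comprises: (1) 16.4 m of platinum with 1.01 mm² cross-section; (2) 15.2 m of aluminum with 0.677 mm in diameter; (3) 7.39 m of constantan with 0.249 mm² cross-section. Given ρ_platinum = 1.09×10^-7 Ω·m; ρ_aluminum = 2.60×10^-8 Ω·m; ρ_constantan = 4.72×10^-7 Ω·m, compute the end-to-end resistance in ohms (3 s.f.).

16.9 Ω

Seg 1: A = 1.01 mm² = 1.010e-06 m²
R_1 = (1.09×10^-7)(16.4)/(1.010e-06) = 1.77 Ω
Seg 2: A = π(d/2)² = π(3.3850e-04 m)² = 3.600e-07 m²
R_2 = (2.60×10^-8)(15.2)/(3.600e-07) = 1.098 Ω
Seg 3: A = 0.249 mm² = 2.490e-07 m²
R_3 = (4.72×10^-7)(7.39)/(2.490e-07) = 14.01 Ω
R_total = R_1 + R_2 + R_3 = 16.9 Ω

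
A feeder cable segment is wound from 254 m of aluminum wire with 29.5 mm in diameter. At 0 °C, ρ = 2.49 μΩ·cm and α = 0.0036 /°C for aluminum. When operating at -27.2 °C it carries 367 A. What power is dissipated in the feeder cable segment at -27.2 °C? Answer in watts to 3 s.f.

ρ = 2.49 μΩ·cm = 2.49×10^-8 Ω·m
A = π(d/2)² = π(1.4750e-02 m)² = 6.835e-04 m²
R₍0₎ = ρL/A = (2.49×10^-8)(254)/(6.835e-04) = 0.009253 Ω
R₍-27.2₎ = R₍0₎(1 + αΔT) = 0.009253 × (1 + 0.0036×-27.2) = 0.008347 Ω
P = I²R = (367)² × 0.008347 = 1120 W

1120 W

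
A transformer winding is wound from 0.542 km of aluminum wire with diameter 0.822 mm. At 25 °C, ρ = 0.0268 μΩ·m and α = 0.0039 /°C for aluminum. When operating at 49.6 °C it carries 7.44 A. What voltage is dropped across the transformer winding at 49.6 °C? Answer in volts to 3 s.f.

ρ = 0.0268 μΩ·m = 2.68×10^-8 Ω·m
A = π(d/2)² = π(4.1100e-04 m)² = 5.307e-07 m²
R₍25₎ = ρL/A = (2.68×10^-8)(542)/(5.307e-07) = 27.37 Ω
R₍49.6₎ = R₍25₎(1 + αΔT) = 27.37 × (1 + 0.0039×24.6) = 30 Ω
V = IR = 7.44 × 30 = 223 V

223 V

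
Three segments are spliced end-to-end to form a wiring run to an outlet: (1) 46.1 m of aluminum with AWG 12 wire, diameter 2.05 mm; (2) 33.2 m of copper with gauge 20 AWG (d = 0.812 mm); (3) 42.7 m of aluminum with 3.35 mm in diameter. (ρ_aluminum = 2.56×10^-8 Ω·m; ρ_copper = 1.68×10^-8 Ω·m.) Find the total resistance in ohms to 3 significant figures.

1.56 Ω

Seg 1: A = π(2.05/2 mm)² = π(1.0250e-03 m)² = 3.301e-06 m²
R_1 = (2.56×10^-8)(46.1)/(3.301e-06) = 0.3576 Ω
Seg 2: A = π(0.812/2 mm)² = π(4.0600e-04 m)² = 5.178e-07 m²
R_2 = (1.68×10^-8)(33.2)/(5.178e-07) = 1.077 Ω
Seg 3: A = π(d/2)² = π(1.6750e-03 m)² = 8.814e-06 m²
R_3 = (2.56×10^-8)(42.7)/(8.814e-06) = 0.124 Ω
R_total = R_1 + R_2 + R_3 = 1.56 Ω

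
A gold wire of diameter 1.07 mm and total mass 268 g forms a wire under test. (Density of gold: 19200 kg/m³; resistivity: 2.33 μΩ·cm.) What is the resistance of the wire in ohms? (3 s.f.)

0.402 Ω

ρ = 2.33 μΩ·cm = 2.33×10^-8 Ω·m
A = π(d/2)² = π(5.3500e-04 m)² = 8.9920e-07 m²
L = m/(density·A) = 0.268/(19200×8.9920e-07) = 15.52 m
R = ρL/A = (2.33×10^-8)(15.52)/(8.9920e-07) = 0.402 Ω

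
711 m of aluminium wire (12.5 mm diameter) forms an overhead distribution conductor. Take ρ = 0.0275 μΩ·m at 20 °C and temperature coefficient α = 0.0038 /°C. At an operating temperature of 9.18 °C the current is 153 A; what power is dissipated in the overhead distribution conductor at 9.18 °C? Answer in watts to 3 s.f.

3580 W

ρ = 0.0275 μΩ·m = 2.75×10^-8 Ω·m
A = π(d/2)² = π(6.2500e-03 m)² = 1.227e-04 m²
R₍20₎ = ρL/A = (2.75×10^-8)(711)/(1.227e-04) = 0.1593 Ω
R₍9.18₎ = R₍20₎(1 + αΔT) = 0.1593 × (1 + 0.0038×-10.8) = 0.1528 Ω
P = I²R = (153)² × 0.1528 = 3580 W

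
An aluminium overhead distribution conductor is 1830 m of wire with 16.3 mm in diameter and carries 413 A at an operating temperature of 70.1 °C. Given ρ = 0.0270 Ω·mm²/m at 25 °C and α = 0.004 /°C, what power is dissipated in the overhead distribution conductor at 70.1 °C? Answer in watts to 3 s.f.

ρ = 0.0270 Ω·mm²/m = 2.70×10^-8 Ω·m
A = π(d/2)² = π(8.1500e-03 m)² = 2.087e-04 m²
R₍25₎ = ρL/A = (2.70×10^-8)(1830)/(2.087e-04) = 0.2368 Ω
R₍70.1₎ = R₍25₎(1 + αΔT) = 0.2368 × (1 + 0.004×45.1) = 0.2795 Ω
P = I²R = (413)² × 0.2795 = 47700 W

47700 W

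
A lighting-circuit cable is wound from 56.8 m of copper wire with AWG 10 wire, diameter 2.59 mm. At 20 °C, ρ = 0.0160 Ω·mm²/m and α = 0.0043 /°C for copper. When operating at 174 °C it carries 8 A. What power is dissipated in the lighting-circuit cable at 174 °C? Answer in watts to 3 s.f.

18.4 W

ρ = 0.0160 Ω·mm²/m = 1.60×10^-8 Ω·m
A = π(2.59/2 mm)² = π(1.2950e-03 m)² = 5.269e-06 m²
R₍20₎ = ρL/A = (1.60×10^-8)(56.8)/(5.269e-06) = 0.1725 Ω
R₍174₎ = R₍20₎(1 + αΔT) = 0.1725 × (1 + 0.0043×154) = 0.2867 Ω
P = I²R = (8)² × 0.2867 = 18.4 W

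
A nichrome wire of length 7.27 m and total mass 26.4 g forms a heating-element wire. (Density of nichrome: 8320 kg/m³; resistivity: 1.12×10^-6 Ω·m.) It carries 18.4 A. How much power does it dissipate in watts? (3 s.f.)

6320 W

A = m/(density·L) = 0.0264/(8320×7.27) = 4.3646e-07 m²
R = ρL/A = (1.12×10^-6)(7.27)/(4.3646e-07) = 18.66 Ω
P = I²R = (18.4)² × 18.66 = 6320 W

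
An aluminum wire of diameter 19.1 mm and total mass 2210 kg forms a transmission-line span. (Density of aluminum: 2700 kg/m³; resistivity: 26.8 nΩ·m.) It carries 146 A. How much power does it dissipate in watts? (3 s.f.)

ρ = 26.8 nΩ·m = 2.68×10^-8 Ω·m
A = π(d/2)² = π(9.5500e-03 m)² = 2.8652e-04 m²
L = m/(density·A) = 2210/(2700×2.8652e-04) = 2857 m
R = ρL/A = (2.68×10^-8)(2857)/(2.8652e-04) = 0.2672 Ω
P = I²R = (146)² × 0.2672 = 5700 W

5700 W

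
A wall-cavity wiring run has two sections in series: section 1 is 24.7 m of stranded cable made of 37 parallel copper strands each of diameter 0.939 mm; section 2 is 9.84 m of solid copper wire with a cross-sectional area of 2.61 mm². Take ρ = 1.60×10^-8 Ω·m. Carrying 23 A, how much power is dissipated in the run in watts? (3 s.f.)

40.1 W

Section 1: A_strand = π(4.6950e-04)² = 6.925e-07 m²; R₁ = ρL/(N·A_s) = (1.60×10^-8)(24.7)/(37×6.925e-07) = 0.01542 Ω
Section 2: A = 2.61 mm² = 2.610e-06 m²
R₂ = (1.60×10^-8)(9.84)/(2.610e-06) = 0.06032 Ω
R = R₁ + R₂ = 0.07575 Ω
P = I²R = (23)² × 0.07575 = 40.1 W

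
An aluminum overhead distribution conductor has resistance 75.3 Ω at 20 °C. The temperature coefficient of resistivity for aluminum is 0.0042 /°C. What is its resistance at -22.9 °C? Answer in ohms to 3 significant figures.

61.7 Ω

ΔT = -22.9 − 20 = -42.9 °C
R = R₀(1 + αΔT) = 75.3 × (1 + 0.0042×-42.9) = 75.3 × 0.8198 = 61.7 Ω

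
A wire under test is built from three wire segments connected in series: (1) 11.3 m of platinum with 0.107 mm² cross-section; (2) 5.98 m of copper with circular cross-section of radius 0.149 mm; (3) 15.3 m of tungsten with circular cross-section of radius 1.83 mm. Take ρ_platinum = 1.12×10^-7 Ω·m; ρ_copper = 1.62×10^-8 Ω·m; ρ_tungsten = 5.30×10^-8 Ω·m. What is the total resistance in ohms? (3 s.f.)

Seg 1: A = 0.107 mm² = 1.070e-07 m²
R_1 = (1.12×10^-7)(11.3)/(1.070e-07) = 11.83 Ω
Seg 2: A = πr² = π(1.4900e-04 m)² = 6.975e-08 m²
R_2 = (1.62×10^-8)(5.98)/(6.975e-08) = 1.389 Ω
Seg 3: A = πr² = π(1.8300e-03 m)² = 1.052e-05 m²
R_3 = (5.30×10^-8)(15.3)/(1.052e-05) = 0.07708 Ω
R_total = R_1 + R_2 + R_3 = 13.3 Ω

13.3 Ω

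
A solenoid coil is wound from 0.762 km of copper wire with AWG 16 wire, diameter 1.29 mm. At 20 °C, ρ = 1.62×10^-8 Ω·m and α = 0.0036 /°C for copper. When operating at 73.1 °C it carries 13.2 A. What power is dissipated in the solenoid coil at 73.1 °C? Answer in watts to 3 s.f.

A = π(1.29/2 mm)² = π(6.4500e-04 m)² = 1.307e-06 m²
R₍20₎ = ρL/A = (1.62×10^-8)(762)/(1.307e-06) = 9.445 Ω
R₍73.1₎ = R₍20₎(1 + αΔT) = 9.445 × (1 + 0.0036×53.1) = 11.25 Ω
P = I²R = (13.2)² × 11.25 = 1960 W

1960 W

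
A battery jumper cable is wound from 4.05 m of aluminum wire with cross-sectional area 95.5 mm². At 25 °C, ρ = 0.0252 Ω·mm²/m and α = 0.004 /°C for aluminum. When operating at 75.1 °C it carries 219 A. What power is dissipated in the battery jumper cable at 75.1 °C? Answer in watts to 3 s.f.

ρ = 0.0252 Ω·mm²/m = 2.52×10^-8 Ω·m
A = 95.5 mm² = 9.550e-05 m²
R₍25₎ = ρL/A = (2.52×10^-8)(4.05)/(9.550e-05) = 0.001069 Ω
R₍75.1₎ = R₍25₎(1 + αΔT) = 0.001069 × (1 + 0.004×50.1) = 0.001283 Ω
P = I²R = (219)² × 0.001283 = 61.5 W

61.5 W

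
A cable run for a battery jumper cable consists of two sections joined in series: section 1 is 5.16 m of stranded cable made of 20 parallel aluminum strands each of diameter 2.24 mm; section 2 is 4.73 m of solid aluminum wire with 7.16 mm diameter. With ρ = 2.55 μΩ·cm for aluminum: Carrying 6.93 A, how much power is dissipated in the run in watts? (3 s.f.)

ρ = 2.55 μΩ·cm = 2.55×10^-8 Ω·m
Section 1: A_strand = π(1.1200e-03)² = 3.941e-06 m²; R₁ = ρL/(N·A_s) = (2.55×10^-8)(5.16)/(20×3.941e-06) = 0.001669 Ω
Section 2: A = π(d/2)² = π(3.5800e-03 m)² = 4.026e-05 m²
R₂ = (2.55×10^-8)(4.73)/(4.026e-05) = 0.002996 Ω
R = R₁ + R₂ = 0.004665 Ω
P = I²R = (6.93)² × 0.004665 = 0.224 W

0.224 W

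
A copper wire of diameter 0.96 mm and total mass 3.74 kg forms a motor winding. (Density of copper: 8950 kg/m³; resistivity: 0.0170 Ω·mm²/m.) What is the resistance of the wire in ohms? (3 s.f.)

13.6 Ω

ρ = 0.0170 Ω·mm²/m = 1.70×10^-8 Ω·m
A = π(d/2)² = π(4.8000e-04 m)² = 7.2382e-07 m²
L = m/(density·A) = 3.74/(8950×7.2382e-07) = 577.3 m
R = ρL/A = (1.70×10^-8)(577.3)/(7.2382e-07) = 13.6 Ω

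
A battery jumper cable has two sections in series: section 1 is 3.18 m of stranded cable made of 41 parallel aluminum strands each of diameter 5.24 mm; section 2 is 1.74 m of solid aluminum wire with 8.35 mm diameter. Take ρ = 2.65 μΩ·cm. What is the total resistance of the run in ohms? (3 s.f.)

9.37×10^-4 Ω

ρ = 2.65 μΩ·cm = 2.65×10^-8 Ω·m
Section 1: A_strand = π(2.6200e-03)² = 2.157e-05 m²; R₁ = ρL/(N·A_s) = (2.65×10^-8)(3.18)/(41×2.157e-05) = 9.531×10^-5 Ω
Section 2: A = π(d/2)² = π(4.1750e-03 m)² = 5.476e-05 m²
R₂ = (2.65×10^-8)(1.74)/(5.476e-05) = 8.420×10^-4 Ω
R = R₁ + R₂ = 9.37×10^-4 Ω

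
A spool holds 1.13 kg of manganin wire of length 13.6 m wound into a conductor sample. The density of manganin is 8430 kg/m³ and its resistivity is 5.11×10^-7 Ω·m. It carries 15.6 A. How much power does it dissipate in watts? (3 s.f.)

172 W

A = m/(density·L) = 1.13/(8430×13.6) = 9.8563e-06 m²
R = ρL/A = (5.11×10^-7)(13.6)/(9.8563e-06) = 0.7051 Ω
P = I²R = (15.6)² × 0.7051 = 172 W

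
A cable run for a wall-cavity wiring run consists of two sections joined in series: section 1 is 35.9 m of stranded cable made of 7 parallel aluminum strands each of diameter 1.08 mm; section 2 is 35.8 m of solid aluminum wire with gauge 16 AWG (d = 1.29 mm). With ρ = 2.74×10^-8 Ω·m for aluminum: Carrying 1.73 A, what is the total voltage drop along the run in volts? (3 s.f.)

1.56 V

Section 1: A_strand = π(5.4000e-04)² = 9.161e-07 m²; R₁ = ρL/(N·A_s) = (2.74×10^-8)(35.9)/(7×9.161e-07) = 0.1534 Ω
Section 2: A = π(1.29/2 mm)² = π(6.4500e-04 m)² = 1.307e-06 m²
R₂ = (2.74×10^-8)(35.8)/(1.307e-06) = 0.7505 Ω
R = R₁ + R₂ = 0.9039 Ω
V = IR = 1.73 × 0.9039 = 1.56 V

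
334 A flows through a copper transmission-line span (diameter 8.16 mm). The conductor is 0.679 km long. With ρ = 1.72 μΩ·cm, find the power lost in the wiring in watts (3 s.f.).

24900 W

ρ = 1.72 μΩ·cm = 1.72×10^-8 Ω·m
A = π(d/2)² = π(4.0800e-03 m)² = 5.230e-05 m²
R = ρL/A = (1.72×10^-8)(679)/(5.230e-05) = 0.2233 Ω
P = I²R = (334)² × 0.2233 = 24900 W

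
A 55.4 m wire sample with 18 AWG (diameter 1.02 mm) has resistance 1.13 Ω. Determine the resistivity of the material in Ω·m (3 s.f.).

1.67×10^-8 Ω·m

A = π(1.02/2 mm)² = π(5.1000e-04 m)² = 8.171e-07 m²
ρ = RA/L = (1.13)(8.171e-07)/(55.4) = 1.67×10^-8 Ω·m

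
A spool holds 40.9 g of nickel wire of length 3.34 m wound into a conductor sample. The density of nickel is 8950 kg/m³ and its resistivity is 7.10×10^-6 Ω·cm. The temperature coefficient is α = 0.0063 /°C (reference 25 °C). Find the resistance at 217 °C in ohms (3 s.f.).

0.383 Ω

ρ = 7.10×10^-6 Ω·cm = 7.10×10^-8 Ω·m
A = m/(density·L) = 0.0409/(8950×3.34) = 1.3682e-06 m²
R = ρL/A = (7.10×10^-8)(3.34)/(1.3682e-06) = 0.1733 Ω
R(217 °C) = 0.1733 × (1 + 0.0063×192) = 0.383 Ω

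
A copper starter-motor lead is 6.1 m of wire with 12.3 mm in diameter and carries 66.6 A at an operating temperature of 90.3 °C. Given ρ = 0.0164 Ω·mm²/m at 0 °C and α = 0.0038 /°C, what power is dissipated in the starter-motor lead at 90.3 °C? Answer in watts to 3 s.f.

5.02 W

ρ = 0.0164 Ω·mm²/m = 1.64×10^-8 Ω·m
A = π(d/2)² = π(6.1500e-03 m)² = 1.188e-04 m²
R₍0₎ = ρL/A = (1.64×10^-8)(6.1)/(1.188e-04) = 8.419×10^-4 Ω
R₍90.3₎ = R₍0₎(1 + αΔT) = 8.419×10^-4 × (1 + 0.0038×90.3) = 0.001131 Ω
P = I²R = (66.6)² × 0.001131 = 5.02 W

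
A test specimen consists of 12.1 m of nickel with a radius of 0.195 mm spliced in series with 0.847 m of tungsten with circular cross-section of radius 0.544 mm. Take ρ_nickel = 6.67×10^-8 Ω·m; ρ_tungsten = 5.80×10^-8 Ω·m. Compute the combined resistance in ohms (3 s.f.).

Segment 1: A = πr² = π(1.9500e-04 m)² = 1.195e-07 m²
R₁ = ρL/A = (6.67×10^-8)(12.1)/(1.195e-07) = 6.756 Ω
Segment 2: A = πr² = π(5.4400e-04 m)² = 9.297e-07 m²
R₂ = (5.80×10^-8)(0.847)/(9.297e-07) = 0.05284 Ω
R = R₁ + R₂ = 6.81 Ω

6.81 Ω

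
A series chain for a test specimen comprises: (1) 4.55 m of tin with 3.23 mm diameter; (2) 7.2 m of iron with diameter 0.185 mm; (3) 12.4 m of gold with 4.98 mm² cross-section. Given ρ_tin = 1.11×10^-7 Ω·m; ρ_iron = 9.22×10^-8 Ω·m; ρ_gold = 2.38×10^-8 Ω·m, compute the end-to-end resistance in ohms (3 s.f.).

24.8 Ω

Seg 1: A = π(d/2)² = π(1.6150e-03 m)² = 8.194e-06 m²
R_1 = (1.11×10^-7)(4.55)/(8.194e-06) = 0.06164 Ω
Seg 2: A = π(d/2)² = π(9.2500e-05 m)² = 2.688e-08 m²
R_2 = (9.22×10^-8)(7.2)/(2.688e-08) = 24.7 Ω
Seg 3: A = 4.98 mm² = 4.980e-06 m²
R_3 = (2.38×10^-8)(12.4)/(4.980e-06) = 0.05926 Ω
R_total = R_1 + R_2 + R_3 = 24.8 Ω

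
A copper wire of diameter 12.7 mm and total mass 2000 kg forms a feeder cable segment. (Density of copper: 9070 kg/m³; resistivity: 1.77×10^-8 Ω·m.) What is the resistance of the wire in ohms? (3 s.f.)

0.243 Ω

A = π(d/2)² = π(6.3500e-03 m)² = 1.2668e-04 m²
L = m/(density·A) = 2000/(9070×1.2668e-04) = 1741 m
R = ρL/A = (1.77×10^-8)(1741)/(1.2668e-04) = 0.243 Ω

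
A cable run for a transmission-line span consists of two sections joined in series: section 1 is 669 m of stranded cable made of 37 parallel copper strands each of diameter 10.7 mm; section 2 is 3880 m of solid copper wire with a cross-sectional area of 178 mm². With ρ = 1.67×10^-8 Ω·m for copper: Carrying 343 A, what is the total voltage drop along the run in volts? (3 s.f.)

126 V

Section 1: A_strand = π(5.3500e-03)² = 8.992e-05 m²; R₁ = ρL/(N·A_s) = (1.67×10^-8)(669)/(37×8.992e-05) = 0.003358 Ω
Section 2: A = 178 mm² = 1.780e-04 m²
R₂ = (1.67×10^-8)(3880)/(1.780e-04) = 0.364 Ω
R = R₁ + R₂ = 0.3674 Ω
V = IR = 343 × 0.3674 = 126 V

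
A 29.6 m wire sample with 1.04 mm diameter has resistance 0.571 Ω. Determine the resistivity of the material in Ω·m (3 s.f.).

1.64×10^-8 Ω·m

A = π(d/2)² = π(5.2000e-04 m)² = 8.495e-07 m²
ρ = RA/L = (0.571)(8.495e-07)/(29.6) = 1.64×10^-8 Ω·m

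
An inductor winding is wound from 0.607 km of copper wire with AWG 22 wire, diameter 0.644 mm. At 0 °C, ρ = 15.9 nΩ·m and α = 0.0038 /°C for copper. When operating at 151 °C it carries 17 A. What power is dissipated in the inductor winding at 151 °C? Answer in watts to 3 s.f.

ρ = 15.9 nΩ·m = 1.59×10^-8 Ω·m
A = π(0.644/2 mm)² = π(3.2200e-04 m)² = 3.257e-07 m²
R₍0₎ = ρL/A = (1.59×10^-8)(607)/(3.257e-07) = 29.63 Ω
R₍151₎ = R₍0₎(1 + αΔT) = 29.63 × (1 + 0.0038×151) = 46.63 Ω
P = I²R = (17)² × 46.63 = 13500 W

13500 W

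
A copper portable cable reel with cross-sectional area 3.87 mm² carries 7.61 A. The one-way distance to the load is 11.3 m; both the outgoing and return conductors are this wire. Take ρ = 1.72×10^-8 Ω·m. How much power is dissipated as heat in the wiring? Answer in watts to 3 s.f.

5.82 W

A = 3.87 mm² = 3.870e-06 m²
Total conductor length (both ways) L = 2 × 11.3 = 22.6 m
R = ρL/A = (1.72×10^-8)(22.6)/(3.870e-06) = 0.1004 Ω
P = I²R = (7.61)² × 0.1004 = 5.82 W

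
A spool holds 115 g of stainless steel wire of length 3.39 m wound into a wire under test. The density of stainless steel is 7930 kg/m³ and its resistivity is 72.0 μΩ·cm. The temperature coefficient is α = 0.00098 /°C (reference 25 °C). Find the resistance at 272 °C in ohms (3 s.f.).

ρ = 72.0 μΩ·cm = 7.20×10^-7 Ω·m
A = m/(density·L) = 0.115/(7930×3.39) = 4.2778e-06 m²
R = ρL/A = (7.20×10^-7)(3.39)/(4.2778e-06) = 0.5706 Ω
R(272 °C) = 0.5706 × (1 + 0.00098×247) = 0.709 Ω

0.709 Ω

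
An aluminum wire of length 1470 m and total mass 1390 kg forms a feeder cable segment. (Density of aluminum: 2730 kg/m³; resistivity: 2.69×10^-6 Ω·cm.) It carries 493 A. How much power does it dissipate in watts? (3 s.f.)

ρ = 2.69×10^-6 Ω·cm = 2.69×10^-8 Ω·m
A = m/(density·L) = 1390/(2730×1470) = 3.4637e-04 m²
R = ρL/A = (2.69×10^-8)(1470)/(3.4637e-04) = 0.1142 Ω
P = I²R = (493)² × 0.1142 = 27700 W

27700 W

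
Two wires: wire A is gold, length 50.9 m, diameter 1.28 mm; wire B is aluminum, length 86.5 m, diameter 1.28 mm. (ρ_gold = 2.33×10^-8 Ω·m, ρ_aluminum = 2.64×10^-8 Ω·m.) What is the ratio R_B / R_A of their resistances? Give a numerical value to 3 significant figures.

R ∝ ρL/d², so R_B/R_A = (ρ_B/ρ_A) × (L_B/L_A)
= (2.64×10^-8/2.33×10^-8) × (86.5/50.9) = 1.93

1.93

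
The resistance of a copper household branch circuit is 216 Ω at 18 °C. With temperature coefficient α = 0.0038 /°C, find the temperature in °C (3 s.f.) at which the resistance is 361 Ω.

R = R₀(1 + α(T − T₀)) ⇒ T = T₀ + (R/R₀ − 1)/α
T = 18 + (361/216 − 1)/0.0038 = 18 + (0.6713)/0.0038 = 195 °C

195 °C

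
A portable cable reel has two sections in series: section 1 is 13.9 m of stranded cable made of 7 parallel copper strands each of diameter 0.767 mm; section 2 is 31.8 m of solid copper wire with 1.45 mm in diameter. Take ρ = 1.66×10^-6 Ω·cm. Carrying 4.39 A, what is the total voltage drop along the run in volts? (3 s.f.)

ρ = 1.66×10^-6 Ω·cm = 1.66×10^-8 Ω·m
Section 1: A_strand = π(3.8350e-04)² = 4.620e-07 m²; R₁ = ρL/(N·A_s) = (1.66×10^-8)(13.9)/(7×4.620e-07) = 0.07134 Ω
Section 2: A = π(d/2)² = π(7.2500e-04 m)² = 1.651e-06 m²
R₂ = (1.66×10^-8)(31.8)/(1.651e-06) = 0.3197 Ω
R = R₁ + R₂ = 0.391 Ω
V = IR = 4.39 × 0.391 = 1.72 V

1.72 V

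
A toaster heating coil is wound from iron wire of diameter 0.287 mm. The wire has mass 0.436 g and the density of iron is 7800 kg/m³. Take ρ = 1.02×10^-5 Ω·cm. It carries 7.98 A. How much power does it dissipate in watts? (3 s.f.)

86.8 W

ρ = 1.02×10^-5 Ω·cm = 1.02×10^-7 Ω·m
A = π(d/2)² = π(1.4350e-04 m)² = 6.4692e-08 m²
L = m/(density·A) = 4.360×10^-4/(7800×6.4692e-08) = 0.864 m
R = ρL/A = (1.02×10^-7)(0.864)/(6.4692e-08) = 1.362 Ω
P = I²R = (7.98)² × 1.362 = 86.8 W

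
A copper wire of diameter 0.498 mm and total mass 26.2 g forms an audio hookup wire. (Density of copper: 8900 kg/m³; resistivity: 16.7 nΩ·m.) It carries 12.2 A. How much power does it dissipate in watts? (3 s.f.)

ρ = 16.7 nΩ·m = 1.67×10^-8 Ω·m
A = π(d/2)² = π(2.4900e-04 m)² = 1.9478e-07 m²
L = m/(density·A) = 0.0262/(8900×1.9478e-07) = 15.11 m
R = ρL/A = (1.67×10^-8)(15.11)/(1.9478e-07) = 1.296 Ω
P = I²R = (12.2)² × 1.296 = 193 W

193 W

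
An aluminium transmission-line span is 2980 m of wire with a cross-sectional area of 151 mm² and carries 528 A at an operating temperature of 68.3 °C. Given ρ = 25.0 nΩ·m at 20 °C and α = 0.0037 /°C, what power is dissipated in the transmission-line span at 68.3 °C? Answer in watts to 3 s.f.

1.62×10^5 W

ρ = 25.0 nΩ·m = 2.50×10^-8 Ω·m
A = 151 mm² = 1.510e-04 m²
R₍20₎ = ρL/A = (2.50×10^-8)(2980)/(1.510e-04) = 0.4934 Ω
R₍68.3₎ = R₍20₎(1 + αΔT) = 0.4934 × (1 + 0.0037×48.3) = 0.5815 Ω
P = I²R = (528)² × 0.5815 = 1.62×10^5 W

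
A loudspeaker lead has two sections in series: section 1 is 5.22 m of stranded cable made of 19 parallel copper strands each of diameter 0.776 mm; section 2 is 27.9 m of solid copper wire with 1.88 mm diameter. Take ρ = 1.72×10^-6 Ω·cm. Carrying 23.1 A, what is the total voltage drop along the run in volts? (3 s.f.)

4.22 V

ρ = 1.72×10^-6 Ω·cm = 1.72×10^-8 Ω·m
Section 1: A_strand = π(3.8800e-04)² = 4.729e-07 m²; R₁ = ρL/(N·A_s) = (1.72×10^-8)(5.22)/(19×4.729e-07) = 0.009992 Ω
Section 2: A = π(d/2)² = π(9.4000e-04 m)² = 2.776e-06 m²
R₂ = (1.72×10^-8)(27.9)/(2.776e-06) = 0.1729 Ω
R = R₁ + R₂ = 0.1829 Ω
V = IR = 23.1 × 0.1829 = 4.22 V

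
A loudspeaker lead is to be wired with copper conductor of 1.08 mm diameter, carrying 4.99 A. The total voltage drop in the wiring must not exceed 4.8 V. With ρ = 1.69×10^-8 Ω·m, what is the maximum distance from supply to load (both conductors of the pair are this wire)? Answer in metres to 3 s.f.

26.1 m

A = π(d/2)² = π(5.4000e-04 m)² = 9.161e-07 m²
L_max = V_max·A/(2·ρI) = (4.8)(9.161e-07)/(2×1.69×10^-8×4.99) = 26.1 m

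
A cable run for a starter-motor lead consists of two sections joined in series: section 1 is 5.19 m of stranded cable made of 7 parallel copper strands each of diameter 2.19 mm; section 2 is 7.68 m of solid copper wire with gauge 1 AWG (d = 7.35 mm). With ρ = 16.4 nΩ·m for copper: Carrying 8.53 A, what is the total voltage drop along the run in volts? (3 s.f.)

ρ = 16.4 nΩ·m = 1.64×10^-8 Ω·m
Section 1: A_strand = π(1.0950e-03)² = 3.767e-06 m²; R₁ = ρL/(N·A_s) = (1.64×10^-8)(5.19)/(7×3.767e-06) = 0.003228 Ω
Section 2: A = π(7.35/2 mm)² = π(3.6750e-03 m)² = 4.243e-05 m²
R₂ = (1.64×10^-8)(7.68)/(4.243e-05) = 0.002969 Ω
R = R₁ + R₂ = 0.006197 Ω
V = IR = 8.53 × 0.006197 = 0.0529 V

0.0529 V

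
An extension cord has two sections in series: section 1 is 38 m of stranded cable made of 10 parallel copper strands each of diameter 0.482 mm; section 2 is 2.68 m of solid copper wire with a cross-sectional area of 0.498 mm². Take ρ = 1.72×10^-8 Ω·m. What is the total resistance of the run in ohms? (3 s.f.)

Section 1: A_strand = π(2.4100e-04)² = 1.825e-07 m²; R₁ = ρL/(N·A_s) = (1.72×10^-8)(38)/(10×1.825e-07) = 0.3582 Ω
Section 2: A = 0.498 mm² = 4.980e-07 m²
R₂ = (1.72×10^-8)(2.68)/(4.980e-07) = 0.09256 Ω
R = R₁ + R₂ = 0.451 Ω

0.451 Ω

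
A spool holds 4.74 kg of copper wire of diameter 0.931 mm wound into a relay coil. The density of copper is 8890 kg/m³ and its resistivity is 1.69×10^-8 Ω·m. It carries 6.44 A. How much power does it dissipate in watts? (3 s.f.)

A = π(d/2)² = π(4.6550e-04 m)² = 6.8075e-07 m²
L = m/(density·A) = 4.74/(8890×6.8075e-07) = 783.2 m
R = ρL/A = (1.69×10^-8)(783.2)/(6.8075e-07) = 19.44 Ω
P = I²R = (6.44)² × 19.44 = 806 W

806 W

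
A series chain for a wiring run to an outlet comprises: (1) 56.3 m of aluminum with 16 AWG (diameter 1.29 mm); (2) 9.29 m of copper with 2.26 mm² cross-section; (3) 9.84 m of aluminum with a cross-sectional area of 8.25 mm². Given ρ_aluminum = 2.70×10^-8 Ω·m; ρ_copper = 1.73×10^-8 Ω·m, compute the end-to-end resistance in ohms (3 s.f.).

1.27 Ω

Seg 1: A = π(1.29/2 mm)² = π(6.4500e-04 m)² = 1.307e-06 m²
R_1 = (2.70×10^-8)(56.3)/(1.307e-06) = 1.163 Ω
Seg 2: A = 2.26 mm² = 2.260e-06 m²
R_2 = (1.73×10^-8)(9.29)/(2.260e-06) = 0.07111 Ω
Seg 3: A = 8.25 mm² = 8.250e-06 m²
R_3 = (2.70×10^-8)(9.84)/(8.250e-06) = 0.0322 Ω
R_total = R_1 + R_2 + R_3 = 1.27 Ω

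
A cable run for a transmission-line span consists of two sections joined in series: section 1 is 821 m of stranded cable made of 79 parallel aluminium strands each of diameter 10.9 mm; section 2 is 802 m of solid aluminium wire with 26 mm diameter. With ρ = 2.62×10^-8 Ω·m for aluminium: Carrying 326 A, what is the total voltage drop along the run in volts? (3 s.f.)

Section 1: A_strand = π(5.4500e-03)² = 9.331e-05 m²; R₁ = ρL/(N·A_s) = (2.62×10^-8)(821)/(79×9.331e-05) = 0.002918 Ω
Section 2: A = π(d/2)² = π(1.3000e-02 m)² = 5.309e-04 m²
R₂ = (2.62×10^-8)(802)/(5.309e-04) = 0.03958 Ω
R = R₁ + R₂ = 0.04249 Ω
V = IR = 326 × 0.04249 = 13.9 V

13.9 V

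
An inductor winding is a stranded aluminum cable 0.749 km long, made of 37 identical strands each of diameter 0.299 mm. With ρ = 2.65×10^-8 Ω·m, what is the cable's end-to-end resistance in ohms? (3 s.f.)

A_strand = π(1.4950e-04 m)² = 7.022e-08 m²
R_strand = ρL/A = (2.65×10^-8)(749)/(7.022e-08) = 282.7 Ω
R_total = R_strand/N = 282.7/37 = 7.64 Ω

7.64 Ω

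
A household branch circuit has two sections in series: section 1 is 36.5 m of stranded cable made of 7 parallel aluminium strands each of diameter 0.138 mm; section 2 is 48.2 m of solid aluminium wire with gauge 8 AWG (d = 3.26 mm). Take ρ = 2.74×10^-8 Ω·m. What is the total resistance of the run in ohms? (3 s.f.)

Section 1: A_strand = π(6.9000e-05)² = 1.496e-08 m²; R₁ = ρL/(N·A_s) = (2.74×10^-8)(36.5)/(7×1.496e-08) = 9.552 Ω
Section 2: A = π(3.26/2 mm)² = π(1.6300e-03 m)² = 8.347e-06 m²
R₂ = (2.74×10^-8)(48.2)/(8.347e-06) = 0.1582 Ω
R = R₁ + R₂ = 9.71 Ω

9.71 Ω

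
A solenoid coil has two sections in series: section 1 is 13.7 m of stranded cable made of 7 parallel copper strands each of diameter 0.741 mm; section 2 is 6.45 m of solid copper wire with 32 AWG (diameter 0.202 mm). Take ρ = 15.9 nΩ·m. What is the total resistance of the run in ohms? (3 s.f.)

3.27 Ω

ρ = 15.9 nΩ·m = 1.59×10^-8 Ω·m
Section 1: A_strand = π(3.7050e-04)² = 4.312e-07 m²; R₁ = ρL/(N·A_s) = (1.59×10^-8)(13.7)/(7×4.312e-07) = 0.07216 Ω
Section 2: A = π(0.202/2 mm)² = π(1.0100e-04 m)² = 3.205e-08 m²
R₂ = (1.59×10^-8)(6.45)/(3.205e-08) = 3.2 Ω
R = R₁ + R₂ = 3.27 Ω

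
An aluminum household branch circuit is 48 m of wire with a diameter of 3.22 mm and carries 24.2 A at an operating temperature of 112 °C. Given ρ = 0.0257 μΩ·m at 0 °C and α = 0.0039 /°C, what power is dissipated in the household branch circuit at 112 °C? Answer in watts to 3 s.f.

127 W

ρ = 0.0257 μΩ·m = 2.57×10^-8 Ω·m
A = π(d/2)² = π(1.6100e-03 m)² = 8.143e-06 m²
R₍0₎ = ρL/A = (2.57×10^-8)(48)/(8.143e-06) = 0.1515 Ω
R₍112₎ = R₍0₎(1 + αΔT) = 0.1515 × (1 + 0.0039×112) = 0.2177 Ω
P = I²R = (24.2)² × 0.2177 = 127 W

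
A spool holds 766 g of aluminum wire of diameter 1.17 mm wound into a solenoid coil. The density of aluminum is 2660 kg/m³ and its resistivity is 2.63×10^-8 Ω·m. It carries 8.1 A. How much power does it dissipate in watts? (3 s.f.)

430 W

A = π(d/2)² = π(5.8500e-04 m)² = 1.0751e-06 m²
L = m/(density·A) = 0.766/(2660×1.0751e-06) = 267.8 m
R = ρL/A = (2.63×10^-8)(267.8)/(1.0751e-06) = 6.552 Ω
P = I²R = (8.1)² × 6.552 = 430 W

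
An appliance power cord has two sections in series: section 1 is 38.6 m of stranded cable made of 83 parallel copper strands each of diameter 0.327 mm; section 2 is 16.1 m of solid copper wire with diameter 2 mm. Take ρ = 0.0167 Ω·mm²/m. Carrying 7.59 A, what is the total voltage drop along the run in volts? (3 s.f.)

ρ = 0.0167 Ω·mm²/m = 1.67×10^-8 Ω·m
Section 1: A_strand = π(1.6350e-04)² = 8.398e-08 m²; R₁ = ρL/(N·A_s) = (1.67×10^-8)(38.6)/(83×8.398e-08) = 0.09248 Ω
Section 2: A = π(d/2)² = π(1.0000e-03 m)² = 3.142e-06 m²
R₂ = (1.67×10^-8)(16.1)/(3.142e-06) = 0.08558 Ω
R = R₁ + R₂ = 0.1781 Ω
V = IR = 7.59 × 0.1781 = 1.35 V

1.35 V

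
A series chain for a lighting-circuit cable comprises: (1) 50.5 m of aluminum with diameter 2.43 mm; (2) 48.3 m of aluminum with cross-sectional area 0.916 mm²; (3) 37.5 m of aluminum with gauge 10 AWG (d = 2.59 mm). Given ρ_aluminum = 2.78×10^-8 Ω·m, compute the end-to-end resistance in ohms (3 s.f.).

1.97 Ω

Seg 1: A = π(d/2)² = π(1.2150e-03 m)² = 4.638e-06 m²
R_1 = (2.78×10^-8)(50.5)/(4.638e-06) = 0.3027 Ω
Seg 2: A = 0.916 mm² = 9.160e-07 m²
R_2 = (2.78×10^-8)(48.3)/(9.160e-07) = 1.466 Ω
Seg 3: A = π(2.59/2 mm)² = π(1.2950e-03 m)² = 5.269e-06 m²
R_3 = (2.78×10^-8)(37.5)/(5.269e-06) = 0.1979 Ω
R_total = R_1 + R_2 + R_3 = 1.97 Ω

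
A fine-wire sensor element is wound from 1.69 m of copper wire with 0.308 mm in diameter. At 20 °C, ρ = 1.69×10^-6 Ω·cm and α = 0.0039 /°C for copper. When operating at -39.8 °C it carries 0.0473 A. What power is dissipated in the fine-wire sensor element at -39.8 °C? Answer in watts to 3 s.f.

ρ = 1.69×10^-6 Ω·cm = 1.69×10^-8 Ω·m
A = π(d/2)² = π(1.5400e-04 m)² = 7.451e-08 m²
R₍20₎ = ρL/A = (1.69×10^-8)(1.69)/(7.451e-08) = 0.3833 Ω
R₍-39.8₎ = R₍20₎(1 + αΔT) = 0.3833 × (1 + 0.0039×-59.8) = 0.2939 Ω
P = I²R = (0.0473)² × 0.2939 = 6.58×10^-4 W

6.58×10^-4 W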